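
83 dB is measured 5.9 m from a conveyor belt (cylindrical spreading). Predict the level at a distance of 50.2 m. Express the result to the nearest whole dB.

74 dB

For a line source, L₂ = L₁ − 10·log₁₀(r₂/r₁).
L₂ = 83 − 10·log₁₀(50.2/5.9) = 83 − 9.299 = 73.70 dB.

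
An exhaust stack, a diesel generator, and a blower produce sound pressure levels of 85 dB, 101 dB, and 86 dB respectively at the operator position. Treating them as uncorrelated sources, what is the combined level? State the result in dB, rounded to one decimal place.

101.2 dB

For uncorrelated sources the intensities add, so convert each level to linear form, sum, and take 10·log₁₀ of the total.
Σ 10^(L/10) = 10^(85/10) + 10^(101/10) + 10^(86/10) = 1.330e+10.
L_total = 10·log₁₀(1.330e+10) = 101.24 dB.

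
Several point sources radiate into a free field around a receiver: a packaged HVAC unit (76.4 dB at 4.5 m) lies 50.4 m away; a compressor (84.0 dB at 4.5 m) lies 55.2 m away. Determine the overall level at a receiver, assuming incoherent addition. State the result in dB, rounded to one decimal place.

63.0 dB

First find each source's level at the receiver (point-source: −20·log₁₀(r/r_ref)), then combine on an intensity basis.
packaged HVAC unit: 76.4 − 20·log₁₀(50.4/4.5) = 76.4 − 20.98 = 55.42 dB.
compressor: 84.0 − 20·log₁₀(55.2/4.5) = 84.0 − 21.77 = 62.23 dB.
Σ 10^(L/10) = 2.017e+06 → L_total = 10·log₁₀(2.017e+06) = 63.05 dB.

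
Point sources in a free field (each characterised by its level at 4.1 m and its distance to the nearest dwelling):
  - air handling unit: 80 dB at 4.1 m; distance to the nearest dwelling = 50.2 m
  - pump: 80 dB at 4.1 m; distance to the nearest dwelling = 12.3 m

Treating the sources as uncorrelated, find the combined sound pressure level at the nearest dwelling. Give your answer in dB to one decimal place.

70.7 dB

First find each source's level at the receiver (point-source: −20·log₁₀(r/r_ref)), then combine on an intensity basis.
air handling unit: 80 − 20·log₁₀(50.2/4.1) = 80 − 21.76 = 58.24 dB.
pump: 80 − 20·log₁₀(12.3/4.1) = 80 − 9.54 = 70.46 dB.
Σ 10^(L/10) = 1.178e+07 → L_total = 10·log₁₀(1.178e+07) = 70.71 dB.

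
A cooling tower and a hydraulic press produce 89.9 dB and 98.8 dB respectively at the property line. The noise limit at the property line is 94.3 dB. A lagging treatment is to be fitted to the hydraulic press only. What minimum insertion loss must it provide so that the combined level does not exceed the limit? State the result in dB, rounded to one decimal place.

The untreated sources together contribute 10^(89.9/10) = 9.772e+08, i.e. 89.90 dB.
To meet 94.3 dB overall, the treated hydraulic press may contribute at most 10^(94.3/10) − 9.772e+08 = 1.714e+09, i.e. 92.34 dB.
Required insertion loss = 98.8 − 92.34 = 6.46 dB.

6.5 dB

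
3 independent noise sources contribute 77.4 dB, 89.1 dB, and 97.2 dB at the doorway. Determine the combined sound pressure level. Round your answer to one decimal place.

For uncorrelated sources the intensities add, so convert each level to linear form, sum, and take 10·log₁₀ of the total.
Σ 10^(L/10) = 10^(77.4/10) + 10^(89.1/10) + 10^(97.2/10) = 6.116e+09.
L_total = 10·log₁₀(6.116e+09) = 97.86 dB.

97.9 dB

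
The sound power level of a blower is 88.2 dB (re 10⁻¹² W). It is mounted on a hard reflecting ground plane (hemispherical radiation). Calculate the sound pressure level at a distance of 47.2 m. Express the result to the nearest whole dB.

L_p = L_w − 10·log₁₀(2π·r²) with r = 47.2 m.
2π·r² = 1.4e+04 m², 10·log₁₀ of that is 41.461 dB.
L_p = 88.2 − 41.461 = 46.74 dB.

47 dB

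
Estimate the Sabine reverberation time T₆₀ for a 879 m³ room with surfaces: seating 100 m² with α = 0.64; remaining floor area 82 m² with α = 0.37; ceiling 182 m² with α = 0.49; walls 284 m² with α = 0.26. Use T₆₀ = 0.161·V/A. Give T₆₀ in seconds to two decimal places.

Total absorption A = 100·0.64 + 82·0.37 + 182·0.49 + 284·0.26 = 257.36 m² sabins.
T₆₀ = 0.161 × 879 / 257.36 = 0.550 s.

0.55 s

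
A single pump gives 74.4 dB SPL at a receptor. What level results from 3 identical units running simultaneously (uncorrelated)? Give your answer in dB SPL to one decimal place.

N identical incoherent sources raise the level by 10·log₁₀ N.
L_total = 74.4 + 10·log₁₀(3) = 74.4 + 4.771 = 79.17 dB SPL.

79.2 dB SPL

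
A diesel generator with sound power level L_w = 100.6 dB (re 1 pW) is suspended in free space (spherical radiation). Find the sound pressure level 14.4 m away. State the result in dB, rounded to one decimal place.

66.4 dB

Free-field spherical radiation: L_p = L_w − 10·log₁₀(4π·r²), r = 14.4 m.
4π·r² = 2606 m², 10·log₁₀ of that is 34.159 dB.
L_p = 100.6 − 34.159 = 66.44 dB.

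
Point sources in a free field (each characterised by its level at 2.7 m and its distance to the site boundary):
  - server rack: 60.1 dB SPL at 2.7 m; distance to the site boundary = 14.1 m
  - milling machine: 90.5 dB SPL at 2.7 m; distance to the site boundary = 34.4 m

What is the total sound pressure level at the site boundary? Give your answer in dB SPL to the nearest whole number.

Propagate each source to the receiver with L = L_ref − 20·log₁₀(r/r_ref), then add intensities.
server rack: 60.1 − 20·log₁₀(14.1/2.7) = 60.1 − 14.36 = 45.74 dB SPL.
milling machine: 90.5 − 20·log₁₀(34.4/2.7) = 90.5 − 22.10 = 68.40 dB SPL.
Σ 10^(L/10) = 6.950e+06 → L_total = 10·log₁₀(6.950e+06) = 68.42 dB SPL.

68 dB SPL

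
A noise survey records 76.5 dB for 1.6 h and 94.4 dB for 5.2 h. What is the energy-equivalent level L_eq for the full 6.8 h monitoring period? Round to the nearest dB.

93 dB

L_eq = 10·log₁₀[(1/T)·Σ tᵢ·10^(Lᵢ/10)] with T = 6.8 h.
Σ tᵢ·10^(Lᵢ/10) = 1.6·10^(76.5/10) + 5.2·10^(94.4/10) = 1.439e+10.
L_eq = 10·log₁₀(1.439e+10/6.8) = 93.26 dB.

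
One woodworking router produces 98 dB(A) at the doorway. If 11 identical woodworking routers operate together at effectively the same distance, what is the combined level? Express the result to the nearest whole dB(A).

N identical incoherent sources raise the level by 10·log₁₀ N.
L_total = 98 + 10·log₁₀(11) = 98 + 10.414 = 108.41 dB(A).

108 dB(A)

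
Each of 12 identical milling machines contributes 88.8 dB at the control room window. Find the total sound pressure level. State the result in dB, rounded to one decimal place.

N identical incoherent sources raise the level by 10·log₁₀ N.
L_total = 88.8 + 10·log₁₀(12) = 88.8 + 10.792 = 99.59 dB.

99.6 dB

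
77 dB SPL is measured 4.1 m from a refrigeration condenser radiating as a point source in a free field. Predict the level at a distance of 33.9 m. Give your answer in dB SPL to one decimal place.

Point-source attenuation: ΔL = 20·log₁₀(r₂/r₁) = 20·log₁₀(33.9/4.1) = 18.348 dB.
L₂ = 77 − 20·log₁₀(33.9/4.1) = 77 − 18.348 = 58.65 dB SPL.

58.7 dB SPL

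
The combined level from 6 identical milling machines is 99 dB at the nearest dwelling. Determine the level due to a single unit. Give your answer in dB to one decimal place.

91.2 dB

For N identical incoherent sources L_total = L₁ + 10·log₁₀ N, so L₁ = 99 − 10·log₁₀(6) = 99 − 7.782.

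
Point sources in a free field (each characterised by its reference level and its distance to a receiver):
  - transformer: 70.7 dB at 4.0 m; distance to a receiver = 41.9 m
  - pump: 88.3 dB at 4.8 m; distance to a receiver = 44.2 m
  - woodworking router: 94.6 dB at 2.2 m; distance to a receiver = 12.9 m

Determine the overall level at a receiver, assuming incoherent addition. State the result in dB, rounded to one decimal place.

79.6 dB

Apply inverse-square spreading to bring every level to the receiver, then sum 10^(L/10).
transformer: 70.7 − 20·log₁₀(41.9/4.0) = 70.7 − 20.40 = 50.30 dB.
pump: 88.3 − 20·log₁₀(44.2/4.8) = 88.3 − 19.28 = 69.02 dB.
woodworking router: 94.6 − 20·log₁₀(12.9/2.2) = 94.6 − 15.36 = 79.24 dB.
Σ 10^(L/10) = 9.196e+07 → L_total = 10·log₁₀(9.196e+07) = 79.64 dB.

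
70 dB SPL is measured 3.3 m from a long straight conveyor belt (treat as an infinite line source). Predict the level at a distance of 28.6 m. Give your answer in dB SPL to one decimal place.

60.6 dB SPL

Line-source attenuation: ΔL = 10·log₁₀(r₂/r₁) = 10·log₁₀(28.6/3.3) = 9.379 dB.
L₂ = 70 − 10·log₁₀(28.6/3.3) = 70 − 9.379 = 60.62 dB SPL.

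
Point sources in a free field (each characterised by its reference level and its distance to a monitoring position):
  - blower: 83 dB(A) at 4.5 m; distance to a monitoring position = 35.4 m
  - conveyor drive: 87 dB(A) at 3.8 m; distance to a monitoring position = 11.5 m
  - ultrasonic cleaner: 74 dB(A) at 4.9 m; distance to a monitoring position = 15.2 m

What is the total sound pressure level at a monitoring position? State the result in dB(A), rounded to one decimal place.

77.8 dB(A)

Apply inverse-square spreading to bring every level to the receiver, then sum 10^(L/10).
blower: 83 − 20·log₁₀(35.4/4.5) = 83 − 17.92 = 65.08 dB(A).
conveyor drive: 87 − 20·log₁₀(11.5/3.8) = 87 − 9.62 = 77.38 dB(A).
ultrasonic cleaner: 74 − 20·log₁₀(15.2/4.9) = 74 − 9.83 = 64.17 dB(A).
Σ 10^(L/10) = 6.056e+07 → L_total = 10·log₁₀(6.056e+07) = 77.82 dB(A).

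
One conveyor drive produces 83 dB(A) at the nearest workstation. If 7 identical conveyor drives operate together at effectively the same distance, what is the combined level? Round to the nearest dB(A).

91 dB(A)

N identical incoherent sources raise the level by 10·log₁₀ N.
L_total = 83 + 10·log₁₀(7) = 83 + 8.451 = 91.45 dB(A).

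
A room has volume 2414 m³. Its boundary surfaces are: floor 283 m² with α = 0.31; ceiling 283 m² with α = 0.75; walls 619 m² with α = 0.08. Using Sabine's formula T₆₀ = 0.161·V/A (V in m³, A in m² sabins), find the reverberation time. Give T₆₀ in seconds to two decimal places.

1.11 s

Summing Sᵢαᵢ: 283·0.31 + 283·0.75 + 619·0.08 = 349.50 m².
T₆₀ = 0.161·V/A = 0.161·2414/349.50 = 1.112 s.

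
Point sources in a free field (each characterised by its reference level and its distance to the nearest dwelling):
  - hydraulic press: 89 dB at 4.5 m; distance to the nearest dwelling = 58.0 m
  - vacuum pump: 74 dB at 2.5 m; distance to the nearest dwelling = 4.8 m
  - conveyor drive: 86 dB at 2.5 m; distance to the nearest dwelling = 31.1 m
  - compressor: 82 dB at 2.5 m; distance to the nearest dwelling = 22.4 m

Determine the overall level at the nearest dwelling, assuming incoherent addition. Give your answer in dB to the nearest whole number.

72 dB

Propagate each source to the receiver with L = L_ref − 20·log₁₀(r/r_ref), then add intensities.
hydraulic press: 89 − 20·log₁₀(58.0/4.5) = 89 − 22.20 = 66.80 dB.
vacuum pump: 74 − 20·log₁₀(4.8/2.5) = 74 − 5.67 = 68.33 dB.
conveyor drive: 86 − 20·log₁₀(31.1/2.5) = 86 − 21.90 = 64.10 dB.
compressor: 82 − 20·log₁₀(22.4/2.5) = 82 − 19.05 = 62.95 dB.
Σ 10^(L/10) = 1.614e+07 → L_total = 10·log₁₀(1.614e+07) = 72.08 dB.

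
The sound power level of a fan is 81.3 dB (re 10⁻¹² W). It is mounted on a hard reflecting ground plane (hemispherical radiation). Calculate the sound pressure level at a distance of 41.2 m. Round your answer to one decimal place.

41.0 dB

The power spreads over a hemisphere of area 2π·r², so L_p = L_w − 10·log₁₀(2π·r²).
2π·r² = 1.067e+04 m², 10·log₁₀ of that is 40.280 dB.
L_p = 81.3 − 40.280 = 41.02 dB.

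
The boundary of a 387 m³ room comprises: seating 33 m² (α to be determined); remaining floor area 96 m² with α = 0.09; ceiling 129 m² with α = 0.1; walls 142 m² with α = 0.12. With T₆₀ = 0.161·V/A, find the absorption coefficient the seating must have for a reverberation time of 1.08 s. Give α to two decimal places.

0.58

Required total absorption A = 0.161·387/1.08 = 57.69 m².
Absorption from the other surfaces = 96·0.09 + 129·0.1 + 142·0.12 = 38.58 m², so the seating must supply 19.11 m² over 33 m².
α = 19.11/33 = 0.579.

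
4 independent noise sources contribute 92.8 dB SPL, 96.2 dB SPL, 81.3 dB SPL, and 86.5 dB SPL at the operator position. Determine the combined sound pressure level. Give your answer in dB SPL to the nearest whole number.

98 dB SPL

Incoherent sources combine by intensity addition: L_total = 10·log₁₀(Σ 10^(L_i/10)).
Σ 10^(L/10) = 10^(92.8/10) + 10^(96.2/10) + 10^(81.3/10) + 10^(86.5/10) = 6.656e+09.
L_total = 10·log₁₀(6.656e+09) = 98.23 dB SPL.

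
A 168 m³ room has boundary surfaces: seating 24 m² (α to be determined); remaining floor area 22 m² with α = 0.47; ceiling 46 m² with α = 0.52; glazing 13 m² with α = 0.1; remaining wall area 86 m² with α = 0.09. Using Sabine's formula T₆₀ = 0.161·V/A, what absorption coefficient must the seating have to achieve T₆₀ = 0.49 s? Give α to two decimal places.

From T₆₀ = 0.161·V/A, the target T₆₀ = 0.49 s needs A = 0.161·168/0.49 = 55.20 m².
Absorption from the other surfaces = 22·0.47 + 46·0.52 + 13·0.1 + 86·0.09 = 43.30 m², so the seating must supply 11.90 m² over 24 m².
α = 11.90/24 = 0.496.

0.50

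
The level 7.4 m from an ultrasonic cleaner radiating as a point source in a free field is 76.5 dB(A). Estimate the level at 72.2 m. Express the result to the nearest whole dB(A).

For a point source, L₂ = L₁ − 20·log₁₀(r₂/r₁).
L₂ = 76.5 − 20·log₁₀(72.2/7.4) = 76.5 − 19.786 = 56.71 dB(A).

57 dB(A)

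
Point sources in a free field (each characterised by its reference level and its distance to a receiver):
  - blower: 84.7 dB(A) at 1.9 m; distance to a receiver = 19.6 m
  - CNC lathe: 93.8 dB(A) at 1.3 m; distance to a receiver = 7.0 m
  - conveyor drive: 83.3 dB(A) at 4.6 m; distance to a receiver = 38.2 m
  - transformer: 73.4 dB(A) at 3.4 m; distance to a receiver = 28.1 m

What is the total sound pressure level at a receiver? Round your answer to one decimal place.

Apply inverse-square spreading to bring every level to the receiver, then sum 10^(L/10).
blower: 84.7 − 20·log₁₀(19.6/1.9) = 84.7 − 20.27 = 64.43 dB(A).
CNC lathe: 93.8 − 20·log₁₀(7.0/1.3) = 93.8 − 14.62 = 79.18 dB(A).
conveyor drive: 83.3 − 20·log₁₀(38.2/4.6) = 83.3 − 18.39 = 64.91 dB(A).
transformer: 73.4 − 20·log₁₀(28.1/3.4) = 73.4 − 18.34 = 55.06 dB(A).
Σ 10^(L/10) = 8.893e+07 → L_total = 10·log₁₀(8.893e+07) = 79.49 dB(A).

79.5 dB(A)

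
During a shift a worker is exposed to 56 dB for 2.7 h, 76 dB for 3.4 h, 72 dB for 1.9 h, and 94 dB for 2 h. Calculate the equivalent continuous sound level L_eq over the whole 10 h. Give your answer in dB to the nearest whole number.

Weight each interval's intensity by its duration and average over T = 10 h:
Σ tᵢ·10^(Lᵢ/10) = 2.7·10^(56/10) + 3.4·10^(76/10) + 1.9·10^(72/10) + 2·10^(94/10) = 5.190e+09.
L_eq = 10·log₁₀(5.190e+09/10) = 87.15 dB.

87 dB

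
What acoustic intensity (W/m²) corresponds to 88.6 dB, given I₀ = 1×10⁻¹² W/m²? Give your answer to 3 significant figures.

0.000724 W/m²

I/I₀ = 10^(88.6/10) = 7.244e+08, so I = 7.244e+08 × 10⁻¹² W/m².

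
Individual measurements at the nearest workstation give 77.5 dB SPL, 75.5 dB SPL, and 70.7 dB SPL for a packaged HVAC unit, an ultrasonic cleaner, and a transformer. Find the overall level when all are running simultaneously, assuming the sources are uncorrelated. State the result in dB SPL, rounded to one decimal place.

Incoherent sources combine by intensity addition: L_total = 10·log₁₀(Σ 10^(L_i/10)).
Σ 10^(L/10) = 10^(77.5/10) + 10^(75.5/10) + 10^(70.7/10) = 1.035e+08.
L_total = 10·log₁₀(1.035e+08) = 80.15 dB SPL.

80.1 dB SPL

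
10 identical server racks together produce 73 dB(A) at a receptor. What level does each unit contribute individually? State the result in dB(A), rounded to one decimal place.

10 equal contributions raise the level by 10·log₁₀ 10 = 10.000 dB, so each unit alone gives 73 − 10.000.

63.0 dB(A)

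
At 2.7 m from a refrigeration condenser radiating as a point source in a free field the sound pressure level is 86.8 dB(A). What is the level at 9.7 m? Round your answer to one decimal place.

75.7 dB(A)

Spherical spreading from a point source gives a 20·log₁₀(r₂/r₁) drop.
L₂ = 86.8 − 20·log₁₀(9.7/2.7) = 86.8 − 11.108 = 75.69 dB(A).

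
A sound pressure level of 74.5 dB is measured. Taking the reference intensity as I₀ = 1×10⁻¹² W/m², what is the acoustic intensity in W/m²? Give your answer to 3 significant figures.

2.82e-05 W/m²

L = 10·log₁₀(I/I₀) ⇒ I = I₀·10^(L/10) = 10⁻¹² × 10^7.45.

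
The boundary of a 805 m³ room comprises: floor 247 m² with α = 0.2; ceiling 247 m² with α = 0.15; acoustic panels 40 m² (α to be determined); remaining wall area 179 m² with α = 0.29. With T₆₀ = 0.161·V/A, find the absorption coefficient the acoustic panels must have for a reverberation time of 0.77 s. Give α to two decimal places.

0.75

A = 0.161·V/T₆₀ = 0.161·805/0.77 = 168.32 m² sabins.
Absorption from the other surfaces = 247·0.2 + 247·0.15 + 179·0.29 = 138.36 m², so the acoustic panels must supply 29.96 m² over 40 m².
α = 29.96/40 = 0.749.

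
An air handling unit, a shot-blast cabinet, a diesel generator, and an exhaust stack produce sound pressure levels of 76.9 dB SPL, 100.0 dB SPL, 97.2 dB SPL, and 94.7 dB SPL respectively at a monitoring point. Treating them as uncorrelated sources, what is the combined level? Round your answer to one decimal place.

For uncorrelated sources the intensities add, so convert each level to linear form, sum, and take 10·log₁₀ of the total.
Σ 10^(L/10) = 10^(76.9/10) + 10^(100.0/10) + 10^(97.2/10) + 10^(94.7/10) = 1.825e+10.
L_total = 10·log₁₀(1.825e+10) = 102.61 dB SPL.

102.6 dB SPL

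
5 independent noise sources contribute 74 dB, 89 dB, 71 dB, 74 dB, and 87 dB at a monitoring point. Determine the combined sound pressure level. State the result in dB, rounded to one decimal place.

91.3 dB

Incoherent sources combine by intensity addition: L_total = 10·log₁₀(Σ 10^(L_i/10)).
Σ 10^(L/10) = 10^(74/10) + 10^(89/10) + 10^(71/10) + 10^(74/10) + 10^(87/10) = 1.358e+09.
L_total = 10·log₁₀(1.358e+09) = 91.33 dB.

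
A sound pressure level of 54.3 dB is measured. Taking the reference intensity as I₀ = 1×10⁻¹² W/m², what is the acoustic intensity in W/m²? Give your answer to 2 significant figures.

L = 10·log₁₀(I/I₀) ⇒ I = I₀·10^(L/10) = 10⁻¹² × 10^5.43.

2.7e-07 W/m²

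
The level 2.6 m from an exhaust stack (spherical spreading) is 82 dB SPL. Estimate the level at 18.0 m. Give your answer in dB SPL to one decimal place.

65.2 dB SPL

Point-source attenuation: ΔL = 20·log₁₀(r₂/r₁) = 20·log₁₀(18.0/2.6) = 16.806 dB.
L₂ = 82 − 20·log₁₀(18.0/2.6) = 82 − 16.806 = 65.19 dB SPL.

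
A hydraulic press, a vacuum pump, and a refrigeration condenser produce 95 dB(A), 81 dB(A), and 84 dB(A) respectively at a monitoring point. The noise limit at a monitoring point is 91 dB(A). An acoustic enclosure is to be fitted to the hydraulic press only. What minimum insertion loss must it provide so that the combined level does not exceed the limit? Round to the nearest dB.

6 dB

Fixed contribution from the other sources: Σ 10^(L/10) = 10^(81/10) + 10^(84/10) = 3.771e+08 (85.76 dB(A)).
The limit corresponds to 10^(91/10) = 1.259e+09; subtracting the fixed part leaves 8.818e+08 for the hydraulic press, i.e. 89.45 dB(A).
So the hydraulic press must be reduced from 95 to 89.45 dB(A): IL = 5.55 dB.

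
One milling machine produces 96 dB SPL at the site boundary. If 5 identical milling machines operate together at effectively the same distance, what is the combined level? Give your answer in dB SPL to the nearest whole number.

L_total = L₁ + 10·log₁₀ N for N identical incoherent sources.
L_total = 96 + 10·log₁₀(5) = 96 + 6.990 = 102.99 dB SPL.

103 dB SPL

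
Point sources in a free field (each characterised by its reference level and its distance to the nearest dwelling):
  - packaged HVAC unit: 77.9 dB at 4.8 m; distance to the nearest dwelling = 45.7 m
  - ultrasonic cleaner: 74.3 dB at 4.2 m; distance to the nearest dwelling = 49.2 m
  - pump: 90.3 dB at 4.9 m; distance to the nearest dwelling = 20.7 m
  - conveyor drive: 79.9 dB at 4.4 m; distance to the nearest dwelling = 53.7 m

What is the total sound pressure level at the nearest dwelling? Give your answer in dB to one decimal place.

77.9 dB

First find each source's level at the receiver (point-source: −20·log₁₀(r/r_ref)), then combine on an intensity basis.
packaged HVAC unit: 77.9 − 20·log₁₀(45.7/4.8) = 77.9 − 19.57 = 58.33 dB.
ultrasonic cleaner: 74.3 − 20·log₁₀(49.2/4.2) = 74.3 − 21.37 = 52.93 dB.
pump: 90.3 − 20·log₁₀(20.7/4.9) = 90.3 − 12.52 = 77.78 dB.
conveyor drive: 79.9 − 20·log₁₀(53.7/4.4) = 79.9 − 21.73 = 58.17 dB.
Σ 10^(L/10) = 6.157e+07 → L_total = 10·log₁₀(6.157e+07) = 77.89 dB.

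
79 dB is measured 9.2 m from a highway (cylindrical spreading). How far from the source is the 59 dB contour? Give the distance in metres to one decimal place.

Line-source spreading drops the level by 10·log₁₀(r₂/r₁); inverting, r₂/r₁ = 10^(ΔL/10).
r₂ = 9.2·10^((79−59)/10) = 9.2·10^(20.0/10) = 920.00 m.

920.0 m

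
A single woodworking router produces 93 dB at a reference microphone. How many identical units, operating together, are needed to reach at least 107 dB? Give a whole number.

Need L₁ + 10·log₁₀ N ≥ 107, i.e. log₁₀ N ≥ 1.40.
N ≥ 10^(14.0/10) = 25.119, so N = 26.

26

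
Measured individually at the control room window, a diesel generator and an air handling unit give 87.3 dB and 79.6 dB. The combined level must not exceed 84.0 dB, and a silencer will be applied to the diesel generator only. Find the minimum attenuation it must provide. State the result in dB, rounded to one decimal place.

5.3 dB

Fixed contribution from the other source: Σ 10^(L/10) = 10^(79.6/10) = 9.120e+07 (79.60 dB).
To meet 84.0 dB overall, the treated diesel generator may contribute at most 10^(84.0/10) − 9.120e+07 = 1.600e+08, i.e. 82.04 dB.
So the diesel generator must be reduced from 87.3 to 82.04 dB: IL = 5.26 dB.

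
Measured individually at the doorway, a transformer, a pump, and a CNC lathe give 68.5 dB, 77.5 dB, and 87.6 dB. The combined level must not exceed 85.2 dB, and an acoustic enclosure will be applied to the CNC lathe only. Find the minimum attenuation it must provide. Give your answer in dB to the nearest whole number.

Fixed contribution from the other sources: Σ 10^(L/10) = 10^(68.5/10) + 10^(77.5/10) = 6.331e+07 (78.01 dB).
To meet 85.2 dB overall, the treated CNC lathe may contribute at most 10^(85.2/10) − 6.331e+07 = 2.678e+08, i.e. 84.28 dB.
So the CNC lathe must be reduced from 87.6 to 84.28 dB: IL = 3.32 dB.

3 dB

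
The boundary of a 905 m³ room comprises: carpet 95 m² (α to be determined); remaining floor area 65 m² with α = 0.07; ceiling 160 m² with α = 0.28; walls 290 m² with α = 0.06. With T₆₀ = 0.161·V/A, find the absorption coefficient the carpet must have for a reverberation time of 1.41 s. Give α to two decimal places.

0.39

Required total absorption A = 0.161·905/1.41 = 103.34 m².
Absorption from the other surfaces = 65·0.07 + 160·0.28 + 290·0.06 = 66.75 m², so the carpet must supply 36.59 m² over 95 m².
α = 36.59/95 = 0.385.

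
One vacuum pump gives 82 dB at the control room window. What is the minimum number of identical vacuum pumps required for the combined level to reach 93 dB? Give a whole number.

N identical sources give L₁ + 10·log₁₀ N, so require 10·log₁₀ N ≥ 93 − 82 = 11.0 dB.
N ≥ 10^(11.0/10) = 12.589, so N = 13.

13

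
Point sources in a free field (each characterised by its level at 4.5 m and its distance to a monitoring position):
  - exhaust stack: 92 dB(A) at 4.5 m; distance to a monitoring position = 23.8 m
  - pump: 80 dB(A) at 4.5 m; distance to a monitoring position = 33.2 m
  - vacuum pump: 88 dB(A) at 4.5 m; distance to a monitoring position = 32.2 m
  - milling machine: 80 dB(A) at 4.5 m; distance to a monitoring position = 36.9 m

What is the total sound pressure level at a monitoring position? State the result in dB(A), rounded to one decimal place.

Apply inverse-square spreading to bring every level to the receiver, then sum 10^(L/10).
exhaust stack: 92 − 20·log₁₀(23.8/4.5) = 92 − 14.47 = 77.53 dB(A).
pump: 80 − 20·log₁₀(33.2/4.5) = 80 − 17.36 = 62.64 dB(A).
vacuum pump: 88 − 20·log₁₀(32.2/4.5) = 88 − 17.09 = 70.91 dB(A).
milling machine: 80 − 20·log₁₀(36.9/4.5) = 80 − 18.28 = 61.72 dB(A).
Σ 10^(L/10) = 7.231e+07 → L_total = 10·log₁₀(7.231e+07) = 78.59 dB(A).

78.6 dB(A)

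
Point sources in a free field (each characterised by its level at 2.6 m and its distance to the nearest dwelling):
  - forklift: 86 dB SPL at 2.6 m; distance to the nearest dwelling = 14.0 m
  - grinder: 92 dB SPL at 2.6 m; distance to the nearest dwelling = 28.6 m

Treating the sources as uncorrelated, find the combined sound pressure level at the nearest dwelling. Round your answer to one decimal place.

Propagate each source to the receiver with L = L_ref − 20·log₁₀(r/r_ref), then add intensities.
forklift: 86 − 20·log₁₀(14.0/2.6) = 86 − 14.62 = 71.38 dB SPL.
grinder: 92 − 20·log₁₀(28.6/2.6) = 92 − 20.83 = 71.17 dB SPL.
Σ 10^(L/10) = 2.683e+07 → L_total = 10·log₁₀(2.683e+07) = 74.29 dB SPL.

74.3 dB SPL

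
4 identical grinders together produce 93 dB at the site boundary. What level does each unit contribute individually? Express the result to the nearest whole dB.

87 dB

4 equal contributions raise the level by 10·log₁₀ 4 = 6.021 dB, so each unit alone gives 93 − 6.021.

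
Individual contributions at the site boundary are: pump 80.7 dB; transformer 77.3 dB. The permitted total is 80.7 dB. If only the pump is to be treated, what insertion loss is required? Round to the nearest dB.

3 dB

Fixed contribution from the other source: Σ 10^(L/10) = 10^(77.3/10) = 5.370e+07 (77.30 dB).
To meet 80.7 dB overall, the treated pump may contribute at most 10^(80.7/10) − 5.370e+07 = 6.379e+07, i.e. 78.05 dB.
So the pump must be reduced from 80.7 to 78.05 dB: IL = 2.65 dB.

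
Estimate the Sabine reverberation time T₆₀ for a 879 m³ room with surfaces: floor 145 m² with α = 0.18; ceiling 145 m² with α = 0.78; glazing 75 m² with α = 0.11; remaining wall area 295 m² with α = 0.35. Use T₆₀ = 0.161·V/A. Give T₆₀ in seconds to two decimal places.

0.56 s

Summing Sᵢαᵢ: 145·0.18 + 145·0.78 + 75·0.11 + 295·0.35 = 250.70 m².
T₆₀ = 0.161 × 879 / 250.70 = 0.564 s.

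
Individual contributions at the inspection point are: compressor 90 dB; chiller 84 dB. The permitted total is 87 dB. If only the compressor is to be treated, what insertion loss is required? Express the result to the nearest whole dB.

Fixed contribution from the other source: Σ 10^(L/10) = 10^(84/10) = 2.512e+08 (84.00 dB).
The limit corresponds to 10^(87/10) = 5.012e+08; subtracting the fixed part leaves 2.500e+08 for the compressor, i.e. 83.98 dB.
So the compressor must be reduced from 90 to 83.98 dB: IL = 6.02 dB.

6 dB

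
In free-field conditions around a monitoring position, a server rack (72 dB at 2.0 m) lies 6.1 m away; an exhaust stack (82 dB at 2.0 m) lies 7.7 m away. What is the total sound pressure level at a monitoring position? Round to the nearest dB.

71 dB

Apply inverse-square spreading to bring every level to the receiver, then sum 10^(L/10).
server rack: 72 − 20·log₁₀(6.1/2.0) = 72 − 9.69 = 62.31 dB.
exhaust stack: 82 − 20·log₁₀(7.7/2.0) = 82 − 11.71 = 70.29 dB.
Σ 10^(L/10) = 1.240e+07 → L_total = 10·log₁₀(1.240e+07) = 70.93 dB.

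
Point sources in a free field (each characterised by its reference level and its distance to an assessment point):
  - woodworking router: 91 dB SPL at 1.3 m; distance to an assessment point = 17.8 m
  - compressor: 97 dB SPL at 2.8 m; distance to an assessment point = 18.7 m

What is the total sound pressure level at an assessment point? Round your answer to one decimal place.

80.8 dB SPL

First find each source's level at the receiver (point-source: −20·log₁₀(r/r_ref)), then combine on an intensity basis.
woodworking router: 91 − 20·log₁₀(17.8/1.3) = 91 − 22.73 = 68.27 dB SPL.
compressor: 97 − 20·log₁₀(18.7/2.8) = 97 − 16.49 = 80.51 dB SPL.
Σ 10^(L/10) = 1.191e+08 → L_total = 10·log₁₀(1.191e+08) = 80.76 dB SPL.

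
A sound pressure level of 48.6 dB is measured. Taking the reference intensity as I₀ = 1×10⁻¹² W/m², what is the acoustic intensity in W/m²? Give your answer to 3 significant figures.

L = 10·log₁₀(I/I₀) ⇒ I = I₀·10^(L/10) = 10⁻¹² × 10^4.86.

7.24e-08 W/m²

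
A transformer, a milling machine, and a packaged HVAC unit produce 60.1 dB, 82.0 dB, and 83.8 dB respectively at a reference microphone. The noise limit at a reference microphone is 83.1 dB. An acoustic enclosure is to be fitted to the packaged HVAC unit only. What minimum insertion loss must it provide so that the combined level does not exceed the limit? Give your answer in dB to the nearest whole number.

7 dB

Fixed contribution from the other sources: Σ 10^(L/10) = 10^(60.1/10) + 10^(82.0/10) = 1.595e+08 (82.03 dB).
The limit corresponds to 10^(83.1/10) = 2.042e+08; subtracting the fixed part leaves 4.466e+07 for the packaged HVAC unit, i.e. 76.50 dB.
Required insertion loss = 83.8 − 76.50 = 7.30 dB.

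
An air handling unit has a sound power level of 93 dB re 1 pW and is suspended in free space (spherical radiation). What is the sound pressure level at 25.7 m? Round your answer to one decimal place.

The power spreads over a sphere of area 4π·r², so L_p = L_w − 10·log₁₀(4π·r²).
4π·r² = 8300 m², 10·log₁₀ of that is 39.191 dB.
L_p = 93 − 39.191 = 53.81 dB.

53.8 dB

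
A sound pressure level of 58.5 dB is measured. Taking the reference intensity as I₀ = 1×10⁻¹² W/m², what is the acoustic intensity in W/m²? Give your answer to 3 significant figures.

7.08e-07 W/m²

I/I₀ = 10^(58.5/10) = 7.079e+05, so I = 7.079e+05 × 10⁻¹² W/m².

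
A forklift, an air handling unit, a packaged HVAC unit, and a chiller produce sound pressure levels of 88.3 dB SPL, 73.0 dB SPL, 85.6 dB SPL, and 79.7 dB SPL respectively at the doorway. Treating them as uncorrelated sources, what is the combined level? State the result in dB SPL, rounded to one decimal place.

90.6 dB SPL

For uncorrelated sources the intensities add, so convert each level to linear form, sum, and take 10·log₁₀ of the total.
Σ 10^(L/10) = 10^(88.3/10) + 10^(73.0/10) + 10^(85.6/10) + 10^(79.7/10) = 1.152e+09.
L_total = 10·log₁₀(1.152e+09) = 90.62 dB SPL.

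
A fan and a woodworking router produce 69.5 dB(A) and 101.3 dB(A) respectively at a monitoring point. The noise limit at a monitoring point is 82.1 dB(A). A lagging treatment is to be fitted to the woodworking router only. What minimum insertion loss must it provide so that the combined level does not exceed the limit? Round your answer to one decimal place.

Everything except the woodworking router sums to 10^(69.5/10) = 8.913e+06 in linear terms, 69.50 dB(A).
To meet 82.1 dB(A) overall, the treated woodworking router may contribute at most 10^(82.1/10) − 8.913e+06 = 1.533e+08, i.e. 81.85 dB(A).
Required insertion loss = 101.3 − 81.85 = 19.45 dB.

19.4 dB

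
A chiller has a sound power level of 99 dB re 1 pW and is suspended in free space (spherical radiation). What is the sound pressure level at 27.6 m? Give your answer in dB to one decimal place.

The power spreads over a sphere of area 4π·r², so L_p = L_w − 10·log₁₀(4π·r²).
4π·r² = 9573 m², 10·log₁₀ of that is 39.810 dB.
L_p = 99 − 39.810 = 59.19 dB.

59.2 dB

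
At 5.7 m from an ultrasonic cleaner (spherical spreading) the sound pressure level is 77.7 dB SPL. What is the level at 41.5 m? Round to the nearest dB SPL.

60 dB SPL

Point-source attenuation: ΔL = 20·log₁₀(r₂/r₁) = 20·log₁₀(41.5/5.7) = 17.243 dB.
L₂ = 77.7 − 20·log₁₀(41.5/5.7) = 77.7 − 17.243 = 60.46 dB SPL.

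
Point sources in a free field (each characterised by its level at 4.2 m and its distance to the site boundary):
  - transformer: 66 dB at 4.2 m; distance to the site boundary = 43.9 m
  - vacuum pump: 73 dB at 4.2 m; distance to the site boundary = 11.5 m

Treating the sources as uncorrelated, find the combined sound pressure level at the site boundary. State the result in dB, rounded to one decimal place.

64.3 dB

Propagate each source to the receiver with L = L_ref − 20·log₁₀(r/r_ref), then add intensities.
transformer: 66 − 20·log₁₀(43.9/4.2) = 66 − 20.38 = 45.62 dB.
vacuum pump: 73 − 20·log₁₀(11.5/4.2) = 73 − 8.75 = 64.25 dB.
Σ 10^(L/10) = 2.698e+06 → L_total = 10·log₁₀(2.698e+06) = 64.31 dB.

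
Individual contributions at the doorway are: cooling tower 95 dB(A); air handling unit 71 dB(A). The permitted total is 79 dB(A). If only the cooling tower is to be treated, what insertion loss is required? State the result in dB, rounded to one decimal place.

Fixed contribution from the other source: Σ 10^(L/10) = 10^(71/10) = 1.259e+07 (71.00 dB(A)).
To meet 79 dB(A) overall, the treated cooling tower may contribute at most 10^(79/10) − 1.259e+07 = 6.684e+07, i.e. 78.25 dB(A).
Required insertion loss = 95 − 78.25 = 16.75 dB.

16.7 dB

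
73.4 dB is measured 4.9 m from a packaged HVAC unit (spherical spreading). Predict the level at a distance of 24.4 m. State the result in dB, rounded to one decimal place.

For a point source, L₂ = L₁ − 20·log₁₀(r₂/r₁).
L₂ = 73.4 − 20·log₁₀(24.4/4.9) = 73.4 − 13.944 = 59.46 dB.

59.5 dB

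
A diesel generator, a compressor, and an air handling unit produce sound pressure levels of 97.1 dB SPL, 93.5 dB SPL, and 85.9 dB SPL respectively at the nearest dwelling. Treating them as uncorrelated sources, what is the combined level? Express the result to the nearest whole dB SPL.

99 dB SPL

For uncorrelated sources the intensities add, so convert each level to linear form, sum, and take 10·log₁₀ of the total.
Σ 10^(L/10) = 10^(97.1/10) + 10^(93.5/10) + 10^(85.9/10) = 7.756e+09.
L_total = 10·log₁₀(7.756e+09) = 98.90 dB SPL.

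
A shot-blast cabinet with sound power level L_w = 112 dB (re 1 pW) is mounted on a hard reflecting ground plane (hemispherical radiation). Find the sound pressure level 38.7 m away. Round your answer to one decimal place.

Free-field hemispherical radiation: L_p = L_w − 10·log₁₀(2π·r²), r = 38.7 m.
2π·r² = 9410 m², 10·log₁₀ of that is 39.736 dB.
L_p = 112 − 39.736 = 72.26 dB.

72.3 dB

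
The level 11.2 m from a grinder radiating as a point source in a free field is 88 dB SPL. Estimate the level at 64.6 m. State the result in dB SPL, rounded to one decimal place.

72.8 dB SPL

Spherical spreading from a point source gives a 20·log₁₀(r₂/r₁) drop.
L₂ = 88 − 20·log₁₀(64.6/11.2) = 88 − 15.220 = 72.78 dB SPL.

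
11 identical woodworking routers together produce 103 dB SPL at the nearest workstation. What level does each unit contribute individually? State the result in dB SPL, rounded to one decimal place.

92.6 dB SPL

For N identical incoherent sources L_total = L₁ + 10·log₁₀ N, so L₁ = 103 − 10·log₁₀(11) = 103 − 10.414.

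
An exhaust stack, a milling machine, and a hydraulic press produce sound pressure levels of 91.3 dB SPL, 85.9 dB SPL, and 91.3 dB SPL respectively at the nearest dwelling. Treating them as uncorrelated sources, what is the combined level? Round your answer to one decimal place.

For uncorrelated sources the intensities add, so convert each level to linear form, sum, and take 10·log₁₀ of the total.
Σ 10^(L/10) = 10^(91.3/10) + 10^(85.9/10) + 10^(91.3/10) = 3.087e+09.
L_total = 10·log₁₀(3.087e+09) = 94.90 dB SPL.

94.9 dB SPL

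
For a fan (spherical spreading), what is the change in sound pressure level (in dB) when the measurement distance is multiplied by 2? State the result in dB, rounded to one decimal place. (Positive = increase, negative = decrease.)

-6.0 dB

A point source loses 6 dB per doubling of distance; generally ΔL = −20·log₁₀(r₂/r₁).
ΔL = −20·log₁₀(2) = -6.02 dB.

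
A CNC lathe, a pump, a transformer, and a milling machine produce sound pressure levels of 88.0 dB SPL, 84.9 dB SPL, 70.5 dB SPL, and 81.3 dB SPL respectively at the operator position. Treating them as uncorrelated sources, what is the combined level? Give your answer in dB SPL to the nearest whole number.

90 dB SPL

Incoherent sources combine by intensity addition: L_total = 10·log₁₀(Σ 10^(L_i/10)).
Σ 10^(L/10) = 10^(88.0/10) + 10^(84.9/10) + 10^(70.5/10) + 10^(81.3/10) = 1.086e+09.
L_total = 10·log₁₀(1.086e+09) = 90.36 dB SPL.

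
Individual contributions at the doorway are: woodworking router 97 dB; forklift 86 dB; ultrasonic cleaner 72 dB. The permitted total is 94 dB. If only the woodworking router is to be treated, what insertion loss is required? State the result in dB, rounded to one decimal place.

3.8 dB

Fixed contribution from the other sources: Σ 10^(L/10) = 10^(86/10) + 10^(72/10) = 4.140e+08 (86.17 dB).
The limit corresponds to 10^(94/10) = 2.512e+09; subtracting the fixed part leaves 2.098e+09 for the woodworking router, i.e. 93.22 dB.
So the woodworking router must be reduced from 97 to 93.22 dB: IL = 3.78 dB.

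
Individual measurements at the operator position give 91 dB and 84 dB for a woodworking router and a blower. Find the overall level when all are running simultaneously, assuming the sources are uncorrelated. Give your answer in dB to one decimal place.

Incoherent sources combine by intensity addition: L_total = 10·log₁₀(Σ 10^(L_i/10)).
Σ 10^(L/10) = 10^(91/10) + 10^(84/10) = 1.510e+09.
L_total = 10·log₁₀(1.510e+09) = 91.79 dB.

91.8 dB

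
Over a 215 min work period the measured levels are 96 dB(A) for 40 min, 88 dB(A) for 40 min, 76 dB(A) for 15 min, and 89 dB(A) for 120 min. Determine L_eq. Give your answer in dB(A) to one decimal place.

The energy average is taken in the linear domain: L_eq = 10·log₁₀[(Σ tᵢ·10^(Lᵢ/10))/T], T = 215 min.
Σ tᵢ·10^(Lᵢ/10) = 40·10^(96/10) + 40·10^(88/10) + 15·10^(76/10) + 120·10^(89/10) = 2.804e+11.
L_eq = 10·log₁₀(2.804e+11/215) = 91.15 dB(A).

91.2 dB(A)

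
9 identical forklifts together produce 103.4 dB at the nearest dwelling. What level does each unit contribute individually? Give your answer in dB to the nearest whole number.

9 equal contributions raise the level by 10·log₁₀ 9 = 9.542 dB, so each unit alone gives 103.4 − 9.542.

94 dB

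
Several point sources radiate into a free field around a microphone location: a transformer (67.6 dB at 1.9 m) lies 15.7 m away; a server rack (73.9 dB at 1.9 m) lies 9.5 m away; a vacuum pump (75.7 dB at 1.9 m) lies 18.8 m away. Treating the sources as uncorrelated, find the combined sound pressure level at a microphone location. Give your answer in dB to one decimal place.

Apply inverse-square spreading to bring every level to the receiver, then sum 10^(L/10).
transformer: 67.6 − 20·log₁₀(15.7/1.9) = 67.6 − 18.34 = 49.26 dB.
server rack: 73.9 − 20·log₁₀(9.5/1.9) = 73.9 − 13.98 = 59.92 dB.
vacuum pump: 75.7 − 20·log₁₀(18.8/1.9) = 75.7 − 19.91 = 55.79 dB.
Σ 10^(L/10) = 1.446e+06 → L_total = 10·log₁₀(1.446e+06) = 61.60 dB.

61.6 dB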